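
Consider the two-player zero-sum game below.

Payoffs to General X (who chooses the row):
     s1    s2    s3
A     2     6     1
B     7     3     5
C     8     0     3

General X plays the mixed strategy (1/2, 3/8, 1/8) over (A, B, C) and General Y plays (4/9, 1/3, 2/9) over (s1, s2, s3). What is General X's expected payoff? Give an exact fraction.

97/24

Against (4/9, 1/3, 2/9), each row's expected payoff is A: 28/9; B: 47/9; C: 38/9.
Taking the (1/2, 3/8, 1/8)-weighted average: (1/2)·(28/9) + (3/8)·(47/9) + (1/8)·(38/9) = 97/24.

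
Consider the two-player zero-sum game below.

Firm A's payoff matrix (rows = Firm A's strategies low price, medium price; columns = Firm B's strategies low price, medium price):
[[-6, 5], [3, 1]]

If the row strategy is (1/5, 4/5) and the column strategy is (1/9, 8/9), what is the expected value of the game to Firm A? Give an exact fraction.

26/15

Against (1/9, 8/9), each row's expected payoff is low price: 34/9; medium price: 11/9.
Taking the (1/5, 4/5)-weighted average: (1/5)·(34/9) + (4/5)·(11/9) = 26/15.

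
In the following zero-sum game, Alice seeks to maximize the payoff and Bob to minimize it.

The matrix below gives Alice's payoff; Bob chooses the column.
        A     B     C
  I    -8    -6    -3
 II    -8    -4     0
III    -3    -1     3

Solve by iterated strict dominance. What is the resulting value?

Row II is strictly dominated by row III (-3>-8, -1>-4, 3>0); eliminate II.
Row I is strictly dominated by row III (-3>-8, -1>-6, 3>-3); eliminate I.
Column C is strictly dominated by A for Bob (-3<3); eliminate C.
Column B is strictly dominated by A for Bob (-3<-1); eliminate B.
Only (III, A) remains, with payoff -3.

-3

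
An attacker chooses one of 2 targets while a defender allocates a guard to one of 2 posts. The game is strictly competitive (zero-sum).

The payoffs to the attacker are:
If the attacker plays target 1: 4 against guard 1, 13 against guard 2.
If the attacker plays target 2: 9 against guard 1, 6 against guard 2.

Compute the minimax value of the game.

31/4

Row minima are 4 and 6, so the attacker's maximin is 6; column maxima are 9 and 13, so the defender's minimax is 9. These differ, so the equilibrium is in mixed strategies.
Let the attacker play target 1 with probability p. The defender is indifferent when 4p + 9(1−p) = 13p + 6(1−p), giving p = 1/4.
Let the defender play guard 1 with probability q. The attacker is indifferent when 4q + 13(1−q) = 9q + 6(1−q), giving q = 7/12.
The value is 4·(7/12) + (13)·(5/12) = 31/4.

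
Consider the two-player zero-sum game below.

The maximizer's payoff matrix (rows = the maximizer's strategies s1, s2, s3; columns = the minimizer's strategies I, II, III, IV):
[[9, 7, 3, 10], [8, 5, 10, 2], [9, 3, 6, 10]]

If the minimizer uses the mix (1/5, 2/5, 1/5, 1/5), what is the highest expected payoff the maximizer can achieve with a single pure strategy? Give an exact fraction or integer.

36/5

s1: (9)·(1/5) + (7)·(2/5) + (3)·(1/5) + (10)·(1/5) = 36/5.
s2: (8)·(1/5) + (5)·(2/5) + (10)·(1/5) + (2)·(1/5) = 6.
s3: (9)·(1/5) + (3)·(2/5) + (6)·(1/5) + (10)·(1/5) = 31/5.
The best pure response is s1 with expected payoff 36/5.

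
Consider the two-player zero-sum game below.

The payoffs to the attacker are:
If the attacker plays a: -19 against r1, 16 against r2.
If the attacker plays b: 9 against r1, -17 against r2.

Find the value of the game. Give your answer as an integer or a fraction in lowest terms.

-179/61

Row minima are -19 and -17, so the attacker's maximin is -17; column maxima are 9 and 16, so the defender's minimax is 9. These differ, so the equilibrium is in mixed strategies.
Let the attacker play a with probability p. The defender is indifferent when −19p + 9(1−p) = 16p − 17(1−p), giving p = 26/61.
Let the defender play r1 with probability q. The attacker is indifferent when −19q + 16(1−q) = 9q − 17(1−q), giving q = 33/61.
The value is -19·(33/61) + (16)·(28/61) = -179/61.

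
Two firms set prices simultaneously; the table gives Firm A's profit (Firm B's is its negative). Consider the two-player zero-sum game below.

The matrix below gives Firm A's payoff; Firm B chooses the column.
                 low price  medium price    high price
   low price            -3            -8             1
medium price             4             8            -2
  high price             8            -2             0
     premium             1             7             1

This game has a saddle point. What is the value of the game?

Row minima: -8, -2, -2, 1 → Firm A's maximin is 1.
Column maxima: 8, 8, 1 → Firm B's minimax is 1.
They coincide at (premium, high price), so the value is 1.

1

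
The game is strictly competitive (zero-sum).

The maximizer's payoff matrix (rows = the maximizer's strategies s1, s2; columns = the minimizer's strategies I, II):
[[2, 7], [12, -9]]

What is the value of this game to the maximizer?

Row minima are 2 and -9, so the maximizer's maximin is 2; column maxima are 12 and 7, so the minimizer's minimax is 7. These differ, so the equilibrium is in mixed strategies.
Let the maximizer play s1 with probability p. The minimizer is indifferent when 2p + 12(1−p) = 7p − 9(1−p), giving p = 21/26.
Let the minimizer play I with probability q. The maximizer is indifferent when 2q + 7(1−q) = 12q − 9(1−q), giving q = 8/13.
The value is 2·(8/13) + (7)·(5/13) = 51/13.

51/13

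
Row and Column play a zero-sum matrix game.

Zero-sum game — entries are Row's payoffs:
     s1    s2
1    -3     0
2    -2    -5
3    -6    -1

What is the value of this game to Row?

-5/2

Row 3 is strictly dominated by row 1, so Row never plays it.
The remaining 2×2 game on (1, 2) × (s1, s2) has no saddle point. Let Row play 1 with probability p; indifference gives −3p − 2(1−p) = −5(1−p), so p = 1/2.
Similarly Column's optimal q on s1 is 5/6, and the value is -3·(5/6) + (0)·(1/6) = -5/2.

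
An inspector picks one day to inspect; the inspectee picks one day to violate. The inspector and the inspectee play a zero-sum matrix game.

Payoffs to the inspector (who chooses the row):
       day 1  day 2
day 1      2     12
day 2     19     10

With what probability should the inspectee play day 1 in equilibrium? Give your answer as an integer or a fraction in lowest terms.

Row minima are 2 and 10, so the inspector's maximin is 10; column maxima are 19 and 12, so the inspectee's minimax is 12. These differ, so the equilibrium is in mixed strategies.
Let the inspectee play day 1 with probability q. The inspector is indifferent when 2q + 12(1−q) = 19q + 10(1−q), giving q = 2/19.

2/19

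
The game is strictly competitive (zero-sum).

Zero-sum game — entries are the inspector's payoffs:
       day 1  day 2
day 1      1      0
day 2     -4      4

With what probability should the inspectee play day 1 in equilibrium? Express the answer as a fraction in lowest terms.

Row minima are 0 and -4, so the inspector's maximin is 0; column maxima are 1 and 4, so the inspectee's minimax is 1. These differ, so the equilibrium is in mixed strategies.
Let the inspectee play day 1 with probability q. The inspector is indifferent when q = −4q + 4(1−q), giving q = 4/9.

4/9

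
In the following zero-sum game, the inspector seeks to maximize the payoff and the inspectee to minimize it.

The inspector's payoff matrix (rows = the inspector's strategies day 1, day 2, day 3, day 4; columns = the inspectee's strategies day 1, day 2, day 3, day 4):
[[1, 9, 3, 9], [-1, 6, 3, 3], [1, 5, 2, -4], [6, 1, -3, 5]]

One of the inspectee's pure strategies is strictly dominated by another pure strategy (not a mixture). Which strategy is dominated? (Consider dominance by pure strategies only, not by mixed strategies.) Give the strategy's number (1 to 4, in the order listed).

The inspectee prefers columns that give the inspector less. Compare day 2 with day 3: 3 < 9, 3 < 6, 2 < 5, -3 < 1.
So day 3 strictly dominates day 2 for the inspectee; day 2 is strictly dominated.

2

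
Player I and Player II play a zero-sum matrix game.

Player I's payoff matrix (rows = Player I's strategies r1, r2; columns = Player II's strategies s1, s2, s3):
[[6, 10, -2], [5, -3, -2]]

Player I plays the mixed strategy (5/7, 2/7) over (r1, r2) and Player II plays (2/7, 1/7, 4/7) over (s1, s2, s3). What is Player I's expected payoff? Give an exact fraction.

Against (2/7, 1/7, 4/7), each row's expected payoff is r1: 2; r2: -1/7.
Taking the (5/7, 2/7)-weighted average: (5/7)·(2) + (2/7)·(-1/7) = 68/49.

68/49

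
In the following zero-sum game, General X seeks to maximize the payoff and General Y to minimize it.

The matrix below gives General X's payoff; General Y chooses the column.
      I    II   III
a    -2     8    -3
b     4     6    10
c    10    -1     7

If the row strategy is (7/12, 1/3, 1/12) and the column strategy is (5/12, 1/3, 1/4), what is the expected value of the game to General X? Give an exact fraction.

227/72

Against (5/12, 1/3, 1/4), each row's expected payoff is a: 13/12; b: 37/6; c: 67/12.
Taking the (7/12, 1/3, 1/12)-weighted average: (7/12)·(13/12) + (1/3)·(37/6) + (1/12)·(67/12) = 227/72.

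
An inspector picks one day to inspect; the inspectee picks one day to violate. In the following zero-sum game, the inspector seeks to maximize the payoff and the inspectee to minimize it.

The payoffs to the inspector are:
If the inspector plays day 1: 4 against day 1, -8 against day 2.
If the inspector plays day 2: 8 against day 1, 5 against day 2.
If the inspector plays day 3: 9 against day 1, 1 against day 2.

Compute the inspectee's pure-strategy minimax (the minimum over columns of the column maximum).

5

The worst case (largest entry) in each column is day 1: 9, day 2: 5.
The best (smallest) of these is 5.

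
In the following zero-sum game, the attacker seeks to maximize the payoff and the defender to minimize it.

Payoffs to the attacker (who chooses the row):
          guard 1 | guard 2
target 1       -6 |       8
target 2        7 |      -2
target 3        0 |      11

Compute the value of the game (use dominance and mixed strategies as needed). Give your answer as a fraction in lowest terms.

Row target 1 is strictly dominated by row target 3, so the attacker never plays it.
The remaining 2×2 game on (target 2, target 3) × (guard 1, guard 2) has no saddle point. Let the attacker play target 2 with probability p; indifference gives 7p = −2p + 11(1−p), so p = 11/20.
Similarly the defender's optimal q on guard 1 is 13/20, and the value is 7·(13/20) + (-2)·(7/20) = 77/20.

77/20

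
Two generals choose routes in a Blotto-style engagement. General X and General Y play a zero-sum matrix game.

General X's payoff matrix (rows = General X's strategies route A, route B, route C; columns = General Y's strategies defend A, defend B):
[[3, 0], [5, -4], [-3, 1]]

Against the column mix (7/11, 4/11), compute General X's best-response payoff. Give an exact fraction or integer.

route A: (3)·(7/11) + (0)·(4/11) = 21/11.
route B: (5)·(7/11) + (-4)·(4/11) = 19/11.
route C: (-3)·(7/11) + (1)·(4/11) = -17/11.
The best pure response is route A with expected payoff 21/11.

21/11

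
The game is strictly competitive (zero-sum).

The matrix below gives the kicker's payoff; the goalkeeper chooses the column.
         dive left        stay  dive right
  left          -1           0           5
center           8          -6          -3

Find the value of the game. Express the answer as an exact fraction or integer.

-2/5

Column dive right is strictly dominated by stay for the goalkeeper (it gives the kicker more in every row).
The remaining 2×2 game on (left, center) × (dive left, stay) has no saddle point. Let the kicker play left with probability p; indifference gives −p + 8(1−p) = −6(1−p), so p = 14/15.
Similarly the goalkeeper's optimal q on dive left is 2/5, and the value is -1·(2/5) + (0)·(3/5) = -2/5.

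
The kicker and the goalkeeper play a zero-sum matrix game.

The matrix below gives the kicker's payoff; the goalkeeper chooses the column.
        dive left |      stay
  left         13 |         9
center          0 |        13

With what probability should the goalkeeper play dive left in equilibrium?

4/17

Row minima are 9 and 0, so the kicker's maximin is 9; column maxima are 13 and 13, so the goalkeeper's minimax is 13. These differ, so the equilibrium is in mixed strategies.
Let the goalkeeper play dive left with probability q. The kicker is indifferent when 13q + 9(1−q) = 13(1−q), giving q = 4/17.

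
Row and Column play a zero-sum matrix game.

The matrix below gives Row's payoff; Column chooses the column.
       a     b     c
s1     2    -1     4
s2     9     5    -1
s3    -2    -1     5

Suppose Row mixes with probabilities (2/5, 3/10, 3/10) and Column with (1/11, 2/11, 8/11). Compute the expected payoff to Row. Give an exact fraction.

Against (1/11, 2/11, 8/11), each row's expected payoff is s1: 32/11; s2: 1; s3: 36/11.
Taking the (2/5, 3/10, 3/10)-weighted average: (2/5)·(32/11) + (3/10)·(1) + (3/10)·(36/11) = 269/110.

269/110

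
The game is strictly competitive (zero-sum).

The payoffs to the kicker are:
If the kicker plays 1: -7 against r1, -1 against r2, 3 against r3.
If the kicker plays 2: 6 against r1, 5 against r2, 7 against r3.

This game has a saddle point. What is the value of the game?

5

Row minima: -7, 5 → the kicker's maximin is 5.
Column maxima: 6, 5, 7 → the goalkeeper's minimax is 5.
They coincide at (2, r2), so the value is 5.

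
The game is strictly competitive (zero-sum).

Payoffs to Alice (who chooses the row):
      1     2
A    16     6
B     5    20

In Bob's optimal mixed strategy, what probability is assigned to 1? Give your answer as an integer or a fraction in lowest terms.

14/25

Row minima are 6 and 5, so Alice's maximin is 6; column maxima are 16 and 20, so Bob's minimax is 16. These differ, so the equilibrium is in mixed strategies.
Let Bob play 1 with probability q. Alice is indifferent when 16q + 6(1−q) = 5q + 20(1−q), giving q = 14/25.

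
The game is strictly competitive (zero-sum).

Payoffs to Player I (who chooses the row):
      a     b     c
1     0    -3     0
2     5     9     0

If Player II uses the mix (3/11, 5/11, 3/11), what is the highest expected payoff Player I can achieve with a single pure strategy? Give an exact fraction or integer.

1: (0)·(3/11) + (-3)·(5/11) + (0)·(3/11) = -15/11.
2: (5)·(3/11) + (9)·(5/11) + (0)·(3/11) = 60/11.
The best pure response is 2 with expected payoff 60/11.

60/11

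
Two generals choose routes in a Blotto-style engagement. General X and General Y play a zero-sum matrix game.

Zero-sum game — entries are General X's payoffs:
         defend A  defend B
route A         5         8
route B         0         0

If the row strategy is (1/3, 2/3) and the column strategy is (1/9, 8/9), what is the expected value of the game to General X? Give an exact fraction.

23/9

Against (1/9, 8/9), each row's expected payoff is route A: 23/3; route B: 0.
Taking the (1/3, 2/3)-weighted average: (1/3)·(23/3) + (2/3)·(0) = 23/9.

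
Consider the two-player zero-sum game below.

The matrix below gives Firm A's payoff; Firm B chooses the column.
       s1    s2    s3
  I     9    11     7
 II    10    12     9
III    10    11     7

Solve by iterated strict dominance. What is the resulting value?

9

Row I is strictly dominated by row II (10>9, 12>11, 9>7); eliminate I.
Column s2 is strictly dominated by s1 for Firm B (10<12, 10<11); eliminate s2.
Column s1 is strictly dominated by s3 for Firm B (9<10, 7<10); eliminate s1.
Row III is strictly dominated by row II (9>7); eliminate III.
Only (II, s3) remains, with payoff 9.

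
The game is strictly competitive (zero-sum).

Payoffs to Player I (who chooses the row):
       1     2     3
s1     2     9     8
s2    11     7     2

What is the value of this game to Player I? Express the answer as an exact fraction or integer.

28/5

Column 2 is strictly dominated by 3 for Player II (it gives Player I more in every row).
The remaining 2×2 game on (s1, s2) × (1, 3) has no saddle point. Let Player I play s1 with probability p; indifference gives 2p + 11(1−p) = 8p + 2(1−p), so p = 3/5.
Similarly Player II's optimal q on 1 is 2/5, and the value is 2·(2/5) + (8)·(3/5) = 28/5.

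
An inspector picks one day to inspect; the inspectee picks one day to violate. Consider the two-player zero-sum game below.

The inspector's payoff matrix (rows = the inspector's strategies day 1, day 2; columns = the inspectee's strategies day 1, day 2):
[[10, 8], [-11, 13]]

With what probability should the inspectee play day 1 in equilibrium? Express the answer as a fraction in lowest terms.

Row minima are 8 and -11, so the inspector's maximin is 8; column maxima are 10 and 13, so the inspectee's minimax is 10. These differ, so the equilibrium is in mixed strategies.
Let the inspectee play day 1 with probability q. The inspector is indifferent when 10q + 8(1−q) = −11q + 13(1−q), giving q = 5/26.

5/26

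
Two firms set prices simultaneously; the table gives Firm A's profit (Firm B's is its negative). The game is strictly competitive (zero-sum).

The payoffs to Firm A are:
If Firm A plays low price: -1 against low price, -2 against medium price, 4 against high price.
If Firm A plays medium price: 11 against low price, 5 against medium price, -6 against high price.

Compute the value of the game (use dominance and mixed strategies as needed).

Column low price is strictly dominated by medium price for Firm B (it gives Firm A more in every row).
The remaining 2×2 game on (low price, medium price) × (medium price, high price) has no saddle point. Let Firm A play low price with probability p; indifference gives −2p + 5(1−p) = 4p − 6(1−p), so p = 11/17.
Similarly Firm B's optimal q on medium price is 10/17, and the value is -2·(10/17) + (4)·(7/17) = 8/17.

8/17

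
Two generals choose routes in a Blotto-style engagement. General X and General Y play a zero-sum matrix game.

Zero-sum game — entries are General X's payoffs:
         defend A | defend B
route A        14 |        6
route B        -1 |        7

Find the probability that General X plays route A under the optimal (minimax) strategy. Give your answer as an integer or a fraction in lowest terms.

1/2

Row minima are 6 and -1, so General X's maximin is 6; column maxima are 14 and 7, so General Y's minimax is 7. These differ, so the equilibrium is in mixed strategies.
Let General X play route A with probability p. General Y is indifferent when 14p − (1−p) = 6p + 7(1−p), giving p = 1/2.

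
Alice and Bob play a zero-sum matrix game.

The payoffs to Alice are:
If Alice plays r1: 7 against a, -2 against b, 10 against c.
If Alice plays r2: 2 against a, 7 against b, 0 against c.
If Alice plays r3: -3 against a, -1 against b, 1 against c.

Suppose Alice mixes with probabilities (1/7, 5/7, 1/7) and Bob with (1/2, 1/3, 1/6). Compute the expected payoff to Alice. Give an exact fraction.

39/14

Against (1/2, 1/3, 1/6), each row's expected payoff is r1: 9/2; r2: 10/3; r3: -5/3.
Taking the (1/7, 5/7, 1/7)-weighted average: (1/7)·(9/2) + (5/7)·(10/3) + (1/7)·(-5/3) = 39/14.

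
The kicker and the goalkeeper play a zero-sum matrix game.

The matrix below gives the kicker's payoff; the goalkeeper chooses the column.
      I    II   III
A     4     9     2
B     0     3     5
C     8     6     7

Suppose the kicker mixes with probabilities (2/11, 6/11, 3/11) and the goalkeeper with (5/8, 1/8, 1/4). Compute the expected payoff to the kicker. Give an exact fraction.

Against (5/8, 1/8, 1/4), each row's expected payoff is A: 33/8; B: 13/8; C: 15/2.
Taking the (2/11, 6/11, 3/11)-weighted average: (2/11)·(33/8) + (6/11)·(13/8) + (3/11)·(15/2) = 81/22.

81/22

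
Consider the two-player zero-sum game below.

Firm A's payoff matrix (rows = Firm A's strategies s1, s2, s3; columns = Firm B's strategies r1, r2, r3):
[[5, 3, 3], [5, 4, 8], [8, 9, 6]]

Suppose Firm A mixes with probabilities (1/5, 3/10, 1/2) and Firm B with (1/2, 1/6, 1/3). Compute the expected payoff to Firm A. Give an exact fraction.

63/10

Against (1/2, 1/6, 1/3), each row's expected payoff is s1: 4; s2: 35/6; s3: 15/2.
Taking the (1/5, 3/10, 1/2)-weighted average: (1/5)·(4) + (3/10)·(35/6) + (1/2)·(15/2) = 63/10.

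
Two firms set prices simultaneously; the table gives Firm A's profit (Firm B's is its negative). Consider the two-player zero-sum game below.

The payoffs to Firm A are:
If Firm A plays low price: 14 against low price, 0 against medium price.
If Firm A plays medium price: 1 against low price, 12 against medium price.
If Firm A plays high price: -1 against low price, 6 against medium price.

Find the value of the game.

Row high price is strictly dominated by row medium price, so Firm A never plays it.
The remaining 2×2 game on (low price, medium price) × (low price, medium price) has no saddle point. Let Firm A play low price with probability p; indifference gives 14p + (1−p) = 12(1−p), so p = 11/25.
Similarly Firm B's optimal q on low price is 12/25, and the value is 14·(12/25) + (0)·(13/25) = 168/25.

168/25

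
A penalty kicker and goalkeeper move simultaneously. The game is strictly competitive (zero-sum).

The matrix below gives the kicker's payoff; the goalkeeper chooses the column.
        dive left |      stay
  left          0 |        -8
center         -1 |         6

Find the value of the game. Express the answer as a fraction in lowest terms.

Row minima are -8 and -1, so the kicker's maximin is -1; column maxima are 0 and 6, so the goalkeeper's minimax is 0. These differ, so the equilibrium is in mixed strategies.
Let the kicker play left with probability p. The goalkeeper is indifferent when −(1−p) = −8p + 6(1−p), giving p = 7/15.
Let the goalkeeper play dive left with probability q. The kicker is indifferent when −8(1−q) = −q + 6(1−q), giving q = 14/15.
The value is 0·(14/15) + (-8)·(1/15) = -8/15.

-8/15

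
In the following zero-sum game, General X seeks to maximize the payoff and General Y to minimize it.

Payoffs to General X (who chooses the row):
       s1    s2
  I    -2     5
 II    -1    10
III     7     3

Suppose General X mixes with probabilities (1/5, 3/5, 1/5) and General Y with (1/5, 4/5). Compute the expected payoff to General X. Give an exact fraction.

154/25

Against (1/5, 4/5), each row's expected payoff is I: 18/5; II: 39/5; III: 19/5.
Taking the (1/5, 3/5, 1/5)-weighted average: (1/5)·(18/5) + (3/5)·(39/5) + (1/5)·(19/5) = 154/25.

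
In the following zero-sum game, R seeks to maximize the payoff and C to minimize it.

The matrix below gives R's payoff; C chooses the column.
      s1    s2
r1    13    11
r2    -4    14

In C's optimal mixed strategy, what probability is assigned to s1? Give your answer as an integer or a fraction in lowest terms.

3/20

Row minima are 11 and -4, so R's maximin is 11; column maxima are 13 and 14, so C's minimax is 13. These differ, so the equilibrium is in mixed strategies.
Let C play s1 with probability q. R is indifferent when 13q + 11(1−q) = −4q + 14(1−q), giving q = 3/20.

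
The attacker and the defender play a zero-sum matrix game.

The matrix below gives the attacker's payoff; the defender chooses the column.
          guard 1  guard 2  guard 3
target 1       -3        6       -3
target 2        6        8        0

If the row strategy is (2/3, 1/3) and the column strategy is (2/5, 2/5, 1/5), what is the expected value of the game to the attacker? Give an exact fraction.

34/15

Against (2/5, 2/5, 1/5), each row's expected payoff is target 1: 3/5; target 2: 28/5.
Taking the (2/3, 1/3)-weighted average: (2/3)·(3/5) + (1/3)·(28/5) = 34/15.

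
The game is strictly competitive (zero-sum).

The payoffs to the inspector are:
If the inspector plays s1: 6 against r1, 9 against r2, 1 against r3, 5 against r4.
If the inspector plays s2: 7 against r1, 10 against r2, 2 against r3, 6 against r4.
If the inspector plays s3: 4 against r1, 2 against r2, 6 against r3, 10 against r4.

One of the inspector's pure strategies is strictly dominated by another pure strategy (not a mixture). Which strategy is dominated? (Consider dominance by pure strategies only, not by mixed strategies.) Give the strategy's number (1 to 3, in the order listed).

1

Compare s1 with s2: 7 > 6, 10 > 9, 2 > 1, 6 > 5.
So s2 strictly dominates s1 for the inspector; s1 is strictly dominated.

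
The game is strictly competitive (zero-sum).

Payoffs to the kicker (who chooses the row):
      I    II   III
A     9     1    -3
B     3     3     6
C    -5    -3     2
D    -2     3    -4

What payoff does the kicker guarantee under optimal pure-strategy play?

3

Row minima: -3, 3, -5, -4 → the kicker's maximin is 3.
Column maxima: 9, 3, 6 → the goalkeeper's minimax is 3.
They coincide at (B, II), so the value is 3.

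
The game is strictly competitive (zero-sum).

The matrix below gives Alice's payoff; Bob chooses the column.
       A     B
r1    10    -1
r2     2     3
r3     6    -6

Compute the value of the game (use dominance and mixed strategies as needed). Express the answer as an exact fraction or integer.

Row r3 is strictly dominated by row r1, so Alice never plays it.
The remaining 2×2 game on (r1, r2) × (A, B) has no saddle point. Let Alice play r1 with probability p; indifference gives 10p + 2(1−p) = −p + 3(1−p), so p = 1/12.
Similarly Bob's optimal q on A is 1/3, and the value is 10·(1/3) + (-1)·(2/3) = 8/3.

8/3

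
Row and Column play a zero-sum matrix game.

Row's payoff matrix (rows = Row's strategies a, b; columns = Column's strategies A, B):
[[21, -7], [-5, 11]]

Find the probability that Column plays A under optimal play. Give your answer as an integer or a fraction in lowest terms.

9/22

Row minima are -7 and -5, so Row's maximin is -5; column maxima are 21 and 11, so Column's minimax is 11. These differ, so the equilibrium is in mixed strategies.
Let Column play A with probability q. Row is indifferent when 21q − 7(1−q) = −5q + 11(1−q), giving q = 9/22.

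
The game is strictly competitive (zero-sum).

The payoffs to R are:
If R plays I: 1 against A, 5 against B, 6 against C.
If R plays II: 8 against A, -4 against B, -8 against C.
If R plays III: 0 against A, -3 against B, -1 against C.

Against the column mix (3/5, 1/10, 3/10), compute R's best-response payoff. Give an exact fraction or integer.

I: (1)·(3/5) + (5)·(1/10) + (6)·(3/10) = 29/10.
II: (8)·(3/5) + (-4)·(1/10) + (-8)·(3/10) = 2.
III: (0)·(3/5) + (-3)·(1/10) + (-1)·(3/10) = -3/5.
The best pure response is I with expected payoff 29/10.

29/10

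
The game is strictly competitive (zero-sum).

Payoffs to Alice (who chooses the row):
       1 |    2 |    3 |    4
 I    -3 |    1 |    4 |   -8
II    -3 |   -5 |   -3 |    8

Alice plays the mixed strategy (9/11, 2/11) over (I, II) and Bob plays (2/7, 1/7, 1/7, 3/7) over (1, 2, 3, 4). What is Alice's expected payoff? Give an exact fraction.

Against (2/7, 1/7, 1/7, 3/7), each row's expected payoff is I: -25/7; II: 10/7.
Taking the (9/11, 2/11)-weighted average: (9/11)·(-25/7) + (2/11)·(10/7) = -205/77.

-205/77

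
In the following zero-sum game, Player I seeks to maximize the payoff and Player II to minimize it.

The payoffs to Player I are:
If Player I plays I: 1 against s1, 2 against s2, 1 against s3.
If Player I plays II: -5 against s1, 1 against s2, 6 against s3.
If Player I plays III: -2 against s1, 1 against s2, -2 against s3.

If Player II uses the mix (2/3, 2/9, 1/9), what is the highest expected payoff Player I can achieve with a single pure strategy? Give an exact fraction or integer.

11/9

I: (1)·(2/3) + (2)·(2/9) + (1)·(1/9) = 11/9.
II: (-5)·(2/3) + (1)·(2/9) + (6)·(1/9) = -22/9.
III: (-2)·(2/3) + (1)·(2/9) + (-2)·(1/9) = -4/3.
The best pure response is I with expected payoff 11/9.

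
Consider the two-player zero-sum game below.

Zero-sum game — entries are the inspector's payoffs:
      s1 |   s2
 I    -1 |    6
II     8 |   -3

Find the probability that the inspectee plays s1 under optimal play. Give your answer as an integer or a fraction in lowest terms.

Row minima are -1 and -3, so the inspector's maximin is -1; column maxima are 8 and 6, so the inspectee's minimax is 6. These differ, so the equilibrium is in mixed strategies.
Let the inspectee play s1 with probability q. The inspector is indifferent when −q + 6(1−q) = 8q − 3(1−q), giving q = 1/2.

1/2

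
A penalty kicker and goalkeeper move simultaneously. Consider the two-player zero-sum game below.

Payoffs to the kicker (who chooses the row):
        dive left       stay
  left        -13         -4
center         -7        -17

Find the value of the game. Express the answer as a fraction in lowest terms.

-193/19

Row minima are -13 and -17, so the kicker's maximin is -13; column maxima are -7 and -4, so the goalkeeper's minimax is -7. These differ, so the equilibrium is in mixed strategies.
Let the kicker play left with probability p. The goalkeeper is indifferent when −13p − 7(1−p) = −4p − 17(1−p), giving p = 10/19.
Let the goalkeeper play dive left with probability q. The kicker is indifferent when −13q − 4(1−q) = −7q − 17(1−q), giving q = 13/19.
The value is -13·(13/19) + (-4)·(6/19) = -193/19.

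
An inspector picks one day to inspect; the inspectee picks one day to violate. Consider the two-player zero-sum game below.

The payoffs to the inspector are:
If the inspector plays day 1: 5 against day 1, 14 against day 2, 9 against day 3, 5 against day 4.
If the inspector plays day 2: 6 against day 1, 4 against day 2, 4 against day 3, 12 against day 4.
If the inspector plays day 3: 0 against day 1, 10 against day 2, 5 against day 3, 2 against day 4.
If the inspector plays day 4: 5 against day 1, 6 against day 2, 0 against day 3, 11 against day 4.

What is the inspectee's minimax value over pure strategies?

The worst case (largest entry) in each column is day 1: 6, day 2: 14, day 3: 9, day 4: 12.
The best (smallest) of these is 6.

6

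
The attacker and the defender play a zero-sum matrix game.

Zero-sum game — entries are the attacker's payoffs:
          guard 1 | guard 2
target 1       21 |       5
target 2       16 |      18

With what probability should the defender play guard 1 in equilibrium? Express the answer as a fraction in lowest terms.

13/18

Row minima are 5 and 16, so the attacker's maximin is 16; column maxima are 21 and 18, so the defender's minimax is 18. These differ, so the equilibrium is in mixed strategies.
Let the defender play guard 1 with probability q. The attacker is indifferent when 21q + 5(1−q) = 16q + 18(1−q), giving q = 13/18.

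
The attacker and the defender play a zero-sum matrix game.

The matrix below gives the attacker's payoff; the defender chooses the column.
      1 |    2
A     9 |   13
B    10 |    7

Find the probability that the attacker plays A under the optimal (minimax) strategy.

3/7

Row minima are 9 and 7, so the attacker's maximin is 9; column maxima are 10 and 13, so the defender's minimax is 10. These differ, so the equilibrium is in mixed strategies.
Let the attacker play A with probability p. The defender is indifferent when 9p + 10(1−p) = 13p + 7(1−p), giving p = 3/7.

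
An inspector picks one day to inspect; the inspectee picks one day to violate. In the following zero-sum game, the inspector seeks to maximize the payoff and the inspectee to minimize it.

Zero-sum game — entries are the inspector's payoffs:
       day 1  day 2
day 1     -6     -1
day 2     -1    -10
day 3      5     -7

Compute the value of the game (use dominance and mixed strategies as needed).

Row day 2 is strictly dominated by row day 3, so the inspector never plays it.
The remaining 2×2 game on (day 1, day 3) × (day 1, day 2) has no saddle point. Let the inspector play day 1 with probability p; indifference gives −6p + 5(1−p) = −p − 7(1−p), so p = 12/17.
Similarly the inspectee's optimal q on day 1 is 6/17, and the value is -6·(6/17) + (-1)·(11/17) = -47/17.

-47/17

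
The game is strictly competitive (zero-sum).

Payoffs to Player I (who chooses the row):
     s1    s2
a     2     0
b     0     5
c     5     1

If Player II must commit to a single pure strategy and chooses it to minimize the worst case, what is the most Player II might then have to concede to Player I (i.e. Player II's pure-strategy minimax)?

5

The worst case (largest entry) in each column is s1: 5, s2: 5.
The best (smallest) of these is 5.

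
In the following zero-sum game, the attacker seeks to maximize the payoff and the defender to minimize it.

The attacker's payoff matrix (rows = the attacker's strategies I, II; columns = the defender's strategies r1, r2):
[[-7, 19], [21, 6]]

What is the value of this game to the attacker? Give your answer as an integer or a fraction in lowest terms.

441/41

Row minima are -7 and 6, so the attacker's maximin is 6; column maxima are 21 and 19, so the defender's minimax is 19. These differ, so the equilibrium is in mixed strategies.
Let the attacker play I with probability p. The defender is indifferent when −7p + 21(1−p) = 19p + 6(1−p), giving p = 15/41.
Let the defender play r1 with probability q. The attacker is indifferent when −7q + 19(1−q) = 21q + 6(1−q), giving q = 13/41.
The value is -7·(13/41) + (19)·(28/41) = 441/41.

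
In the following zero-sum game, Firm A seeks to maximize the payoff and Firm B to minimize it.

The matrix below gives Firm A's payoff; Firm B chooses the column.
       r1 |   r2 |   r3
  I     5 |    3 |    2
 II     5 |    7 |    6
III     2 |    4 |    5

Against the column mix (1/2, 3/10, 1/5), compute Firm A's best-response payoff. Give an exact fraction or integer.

I: (5)·(1/2) + (3)·(3/10) + (2)·(1/5) = 19/5.
II: (5)·(1/2) + (7)·(3/10) + (6)·(1/5) = 29/5.
III: (2)·(1/2) + (4)·(3/10) + (5)·(1/5) = 16/5.
The best pure response is II with expected payoff 29/5.

29/5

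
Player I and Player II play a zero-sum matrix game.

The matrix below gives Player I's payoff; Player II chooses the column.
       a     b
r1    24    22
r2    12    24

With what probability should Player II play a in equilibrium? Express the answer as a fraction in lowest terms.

Row minima are 22 and 12, so Player I's maximin is 22; column maxima are 24 and 24, so Player II's minimax is 24. These differ, so the equilibrium is in mixed strategies.
Let Player II play a with probability q. Player I is indifferent when 24q + 22(1−q) = 12q + 24(1−q), giving q = 1/7.

1/7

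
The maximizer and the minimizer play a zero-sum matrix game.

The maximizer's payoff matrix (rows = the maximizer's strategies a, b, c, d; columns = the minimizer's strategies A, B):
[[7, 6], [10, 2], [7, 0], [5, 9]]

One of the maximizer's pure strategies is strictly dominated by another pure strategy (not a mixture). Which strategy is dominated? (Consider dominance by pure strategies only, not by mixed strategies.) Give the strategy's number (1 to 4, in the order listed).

Compare c with b: 10 > 7, 2 > 0.
So b strictly dominates c for the maximizer; c is strictly dominated.

3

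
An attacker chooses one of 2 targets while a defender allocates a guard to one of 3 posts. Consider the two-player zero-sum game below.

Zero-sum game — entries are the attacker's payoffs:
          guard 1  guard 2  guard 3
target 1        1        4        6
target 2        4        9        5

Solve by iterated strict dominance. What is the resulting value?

Column guard 3 is strictly dominated by guard 1 for the defender (1<6, 4<5); eliminate guard 3.
Row target 1 is strictly dominated by row target 2 (4>1, 9>4); eliminate target 1.
Column guard 2 is strictly dominated by guard 1 for the defender (4<9); eliminate guard 2.
Only (target 2, guard 1) remains, with payoff 4.

4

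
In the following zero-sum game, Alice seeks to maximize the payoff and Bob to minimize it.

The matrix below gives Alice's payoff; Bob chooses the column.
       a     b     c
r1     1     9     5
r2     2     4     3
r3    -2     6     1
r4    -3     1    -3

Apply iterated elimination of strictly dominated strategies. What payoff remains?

2

Row r3 is strictly dominated by row r1 (1>-2, 9>6, 5>1); eliminate r3.
Column b is strictly dominated by a for Bob (1<9, 2<4, -3<1); eliminate b.
Row r4 is strictly dominated by row r1 (1>-3, 5>-3); eliminate r4.
Column c is strictly dominated by a for Bob (1<5, 2<3); eliminate c.
Row r1 is strictly dominated by row r2 (2>1); eliminate r1.
Only (r2, a) remains, with payoff 2.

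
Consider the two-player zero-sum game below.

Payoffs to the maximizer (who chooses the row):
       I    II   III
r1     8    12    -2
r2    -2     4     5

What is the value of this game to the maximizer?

36/17

Column II is strictly dominated by I for the minimizer (it gives the maximizer more in every row).
The remaining 2×2 game on (r1, r2) × (I, III) has no saddle point. Let the maximizer play r1 with probability p; indifference gives 8p − 2(1−p) = −2p + 5(1−p), so p = 7/17.
Similarly the minimizer's optimal q on I is 7/17, and the value is 8·(7/17) + (-2)·(10/17) = 36/17.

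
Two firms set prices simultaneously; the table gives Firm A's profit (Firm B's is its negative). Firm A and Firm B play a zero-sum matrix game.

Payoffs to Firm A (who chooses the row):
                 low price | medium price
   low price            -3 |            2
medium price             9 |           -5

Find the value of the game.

Row minima are -3 and -5, so Firm A's maximin is -3; column maxima are 9 and 2, so Firm B's minimax is 2. These differ, so the equilibrium is in mixed strategies.
Let Firm A play low price with probability p. Firm B is indifferent when −3p + 9(1−p) = 2p − 5(1−p), giving p = 14/19.
Let Firm B play low price with probability q. Firm A is indifferent when −3q + 2(1−q) = 9q − 5(1−q), giving q = 7/19.
The value is -3·(7/19) + (2)·(12/19) = 3/19.

3/19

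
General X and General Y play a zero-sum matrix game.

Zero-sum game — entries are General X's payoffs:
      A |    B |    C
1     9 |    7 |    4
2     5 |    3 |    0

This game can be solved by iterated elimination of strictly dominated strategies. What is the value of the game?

4

Row 2 is strictly dominated by row 1 (9>5, 7>3, 4>0); eliminate 2.
Column B is strictly dominated by C for General Y (4<7); eliminate B.
Column A is strictly dominated by C for General Y (4<9); eliminate A.
Only (1, C) remains, with payoff 4.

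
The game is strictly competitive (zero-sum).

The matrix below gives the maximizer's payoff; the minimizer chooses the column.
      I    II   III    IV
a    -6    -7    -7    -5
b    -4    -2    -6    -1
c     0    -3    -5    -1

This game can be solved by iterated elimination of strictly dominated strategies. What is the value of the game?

-5

Column I is strictly dominated by III for the minimizer (-7<-6, -6<-4, -5<0); eliminate I.
Row a is strictly dominated by row b (-2>-7, -6>-7, -1>-5); eliminate a.
Column IV is strictly dominated by II for the minimizer (-2<-1, -3<-1); eliminate IV.
Column II is strictly dominated by III for the minimizer (-6<-2, -5<-3); eliminate II.
Row b is strictly dominated by row c (-5>-6); eliminate b.
Only (c, III) remains, with payoff -5.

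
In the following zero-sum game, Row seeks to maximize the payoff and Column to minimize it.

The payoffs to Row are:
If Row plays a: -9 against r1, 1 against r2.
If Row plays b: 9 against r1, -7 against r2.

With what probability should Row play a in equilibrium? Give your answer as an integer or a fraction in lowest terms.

8/13

Row minima are -9 and -7, so Row's maximin is -7; column maxima are 9 and 1, so Column's minimax is 1. These differ, so the equilibrium is in mixed strategies.
Let Row play a with probability p. Column is indifferent when −9p + 9(1−p) = p − 7(1−p), giving p = 8/13.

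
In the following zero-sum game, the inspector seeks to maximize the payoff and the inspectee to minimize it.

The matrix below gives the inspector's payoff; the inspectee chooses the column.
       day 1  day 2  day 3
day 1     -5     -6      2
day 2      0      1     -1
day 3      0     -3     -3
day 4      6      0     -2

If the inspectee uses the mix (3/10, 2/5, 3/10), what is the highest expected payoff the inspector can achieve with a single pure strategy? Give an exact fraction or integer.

day 1: (-5)·(3/10) + (-6)·(2/5) + (2)·(3/10) = -33/10.
day 2: (0)·(3/10) + (1)·(2/5) + (-1)·(3/10) = 1/10.
day 3: (0)·(3/10) + (-3)·(2/5) + (-3)·(3/10) = -21/10.
day 4: (6)·(3/10) + (0)·(2/5) + (-2)·(3/10) = 6/5.
The best pure response is day 4 with expected payoff 6/5.

6/5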